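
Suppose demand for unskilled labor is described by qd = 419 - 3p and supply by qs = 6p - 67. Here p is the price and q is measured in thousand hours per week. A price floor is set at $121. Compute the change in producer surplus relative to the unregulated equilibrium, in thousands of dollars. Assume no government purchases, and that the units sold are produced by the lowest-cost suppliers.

Equilibrium: 419 - 3p = 6p - 67, so 486 = 9p and p* = 54, q* = 257.
Since 121 > 54, the floor is binding.
At p = 121: qd = 419 - 3·121 = 56 and qs = 6·121 - 67 = 659.
Producer surplus without the control is ½ · (54 - 67/6) · 257 = 66049/12.
With the floor, 56 units are sold at 121. The supply price at q = 56 is 20.5, so PS = ½ · [(121 - 67/6) + (121 - 20.5)] · 56 = 17668/3.
Change in producer surplus = 17668/3 - 66049/12 = 385.25.

385.25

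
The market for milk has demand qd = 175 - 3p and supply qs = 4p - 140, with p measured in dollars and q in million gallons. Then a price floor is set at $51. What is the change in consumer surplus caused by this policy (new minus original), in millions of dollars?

Without the control the market clears where 175 - 3p = 4p - 140, i.e. p* = 45 and q* = 40.
Since 51 > 45, the floor is binding.
At p = 51: qd = 175 - 3·51 = 22 and qs = 4·51 - 140 = 64.
Consumer surplus without the control is ½ · (175/3 - 45) · 40 = 800/3.
With the floor, consumers buy 22 units at 51, so CS = ½ · (175/3 - 51) · 22 = 242/3.
Change in consumer surplus = 242/3 - 800/3 = -186.

-186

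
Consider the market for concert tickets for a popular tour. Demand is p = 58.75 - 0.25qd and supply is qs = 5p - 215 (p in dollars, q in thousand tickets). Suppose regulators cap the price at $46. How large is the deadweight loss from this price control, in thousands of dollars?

90

Rearranging demand gives qd = 235 - 4p. In a free market, 235 - 4p = 5p - 215 gives the equilibrium p* = 50, q* = 35.
Since 46 < 50, the ceiling is binding.
At p = 46: qd = 235 - 4·46 = 51 and qs = 5·46 - 215 = 15.
Quantity traded falls to 15. At q = 15 the demand price is (235 - 15)/4 = 55 and the supply price is (215 + 15)/5 = 46.
Deadweight loss = ½ · (55 - 46) · (35 - 15) = ½ · 9 · 20 = 90.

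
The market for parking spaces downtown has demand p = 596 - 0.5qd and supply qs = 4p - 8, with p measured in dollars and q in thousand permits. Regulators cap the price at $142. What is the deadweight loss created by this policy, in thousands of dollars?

20184

Rearranging demand gives qd = 1192 - 2p. Without the control the market clears where 1192 - 2p = 4p - 8, i.e. p* = 200 and q* = 792.
The ceiling of 142 is below the equilibrium price 200, so it binds.
At p = 142: qd = 1192 - 2·142 = 908 and qs = 4·142 - 8 = 560.
Quantity traded falls to 560. At q = 560 the demand price is (1192 - 560)/2 = 316 and the supply price is (8 + 560)/4 = 142.
Deadweight loss = ½ · (316 - 142) · (792 - 560) = ½ · 174 · 232 = 20184.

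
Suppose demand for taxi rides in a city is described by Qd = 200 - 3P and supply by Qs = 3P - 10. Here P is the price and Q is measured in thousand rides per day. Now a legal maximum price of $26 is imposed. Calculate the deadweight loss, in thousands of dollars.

243

Without the control the market clears where 200 - 3P = 3P - 10, i.e. P* = 35 and Q* = 95.
The ceiling of 26 is below the equilibrium price 35, so it binds.
At P = 26: Qd = 200 - 3·26 = 122 and Qs = 3·26 - 10 = 68.
Quantity traded falls to 68. At Q = 68 the demand price is (200 - 68)/3 = 44 and the supply price is (10 + 68)/3 = 26.
Deadweight loss = ½ · (44 - 26) · (95 - 68) = ½ · 18 · 27 = 243.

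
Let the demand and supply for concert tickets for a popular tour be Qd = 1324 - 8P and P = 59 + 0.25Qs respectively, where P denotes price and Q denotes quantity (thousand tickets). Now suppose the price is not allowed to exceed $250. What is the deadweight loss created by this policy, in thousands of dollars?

Rearranging supply gives Qs = 4P - 236. Without the control the market clears where 1324 - 8P = 4P - 236, i.e. P* = 130 and Q* = 284.
Since 250 is above P* = 130, the ceiling does not bind and the free-market outcome prevails.
Since the control does not bind, no trades are prevented and deadweight loss is zero.

0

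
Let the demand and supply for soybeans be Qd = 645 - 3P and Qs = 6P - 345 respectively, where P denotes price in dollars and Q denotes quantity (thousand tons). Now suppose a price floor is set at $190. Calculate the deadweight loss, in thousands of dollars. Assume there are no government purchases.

14400

Equilibrium: 645 - 3P = 6P - 345, so 990 = 9P and P* = 110, Q* = 315.
The floor of 190 is above the equilibrium price 110, so it binds.
At P = 190: Qd = 645 - 3·190 = 75 and Qs = 6·190 - 345 = 795.
Quantity traded falls to 75. At Q = 75 the demand price is (645 - 75)/3 = 190 and the supply price is (345 + 75)/6 = 70.
Deadweight loss = ½ · (190 - 70) · (315 - 75) = ½ · 120 · 240 = 14400.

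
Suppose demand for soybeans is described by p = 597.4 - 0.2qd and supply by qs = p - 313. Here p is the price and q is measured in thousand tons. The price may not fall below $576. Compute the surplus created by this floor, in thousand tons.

Rearranging demand gives qd = 2987 - 5p. Equilibrium: 2987 - 5p = p - 313, so 3300 = 6p and p* = 550, q* = 237.
The floor of 576 is above the equilibrium price 550, so it binds.
At p = 576: qd = 2987 - 5·576 = 107 and qs = 576 - 313 = 263.
Surplus = qs - qd = 263 - 107 = 156.

156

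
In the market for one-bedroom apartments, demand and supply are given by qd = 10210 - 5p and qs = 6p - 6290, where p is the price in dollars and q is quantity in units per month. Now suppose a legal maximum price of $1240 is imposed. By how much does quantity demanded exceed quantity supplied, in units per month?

2860

Equilibrium: 10210 - 5p = 6p - 6290, so 16500 = 11p and p* = 1500, q* = 2710.
Because the ceiling (1240) lies below the market-clearing price, it is binding.
At p = 1240: qd = 10210 - 5·1240 = 4010 and qs = 6·1240 - 6290 = 1150.
Shortage = qd - qs = 4010 - 1150 = 2860.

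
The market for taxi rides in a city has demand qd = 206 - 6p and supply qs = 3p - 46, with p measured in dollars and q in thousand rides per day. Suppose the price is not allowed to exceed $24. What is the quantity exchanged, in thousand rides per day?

26

Setting quantity demanded equal to quantity supplied, 206 - 6p = 3p - 46, gives p* = 28 and q* = 38.
Because the ceiling (24) lies below the market-clearing price, it is binding.
At p = 24: qd = 206 - 6·24 = 62 and qs = 3·24 - 46 = 26.
The quantity actually transacted is the short side, supply: 26.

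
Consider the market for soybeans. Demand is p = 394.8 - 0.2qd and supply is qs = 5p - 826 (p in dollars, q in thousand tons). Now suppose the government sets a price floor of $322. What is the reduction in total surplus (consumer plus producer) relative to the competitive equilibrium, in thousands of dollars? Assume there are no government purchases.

Rearranging demand gives qd = 1974 - 5p. Setting quantity demanded equal to quantity supplied, 1974 - 5p = 5p - 826, gives p* = 280 and q* = 574.
The floor of 322 is above the equilibrium price 280, so it binds.
At p = 322: qd = 1974 - 5·322 = 364 and qs = 5·322 - 826 = 784.
Quantity traded falls to 364. At q = 364 the demand price is (1974 - 364)/5 = 322 and the supply price is (826 + 364)/5 = 238.
Deadweight loss = ½ · (322 - 238) · (574 - 364) = ½ · 84 · 210 = 8820.

8820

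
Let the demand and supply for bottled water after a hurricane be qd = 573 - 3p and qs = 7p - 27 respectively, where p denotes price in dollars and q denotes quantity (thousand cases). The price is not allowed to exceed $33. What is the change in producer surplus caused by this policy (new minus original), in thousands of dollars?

-8059.5

In a free market, 573 - 3p = 7p - 27 gives the equilibrium p* = 60, q* = 393.
Since 33 < 60, the ceiling is binding.
At p = 33: qd = 573 - 3·33 = 474 and qs = 7·33 - 27 = 204.
Producer surplus without the control is ½ · (60 - 27/7) · 393 = 154449/14.
With the ceiling, producers sell 204 units at 33, so PS = ½ · (33 - 27/7) · 204 = 20808/7.
Change in producer surplus = 20808/7 - 154449/14 = -8059.5.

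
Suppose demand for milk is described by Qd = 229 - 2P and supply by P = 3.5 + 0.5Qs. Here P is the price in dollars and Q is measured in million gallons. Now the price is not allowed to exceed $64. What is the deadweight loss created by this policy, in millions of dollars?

0

Rearranging supply gives Qs = 2P - 7. Setting quantity demanded equal to quantity supplied, 229 - 2P = 2P - 7, gives P* = 59 and Q* = 111.
Since 64 is above P* = 59, the ceiling does not bind and the free-market outcome prevails.
Since the control does not bind, no trades are prevented and deadweight loss is zero.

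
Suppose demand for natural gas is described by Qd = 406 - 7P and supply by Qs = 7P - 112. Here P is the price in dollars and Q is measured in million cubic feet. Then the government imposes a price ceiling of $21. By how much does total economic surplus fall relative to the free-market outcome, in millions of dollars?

1792

Without the control the market clears where 406 - 7P = 7P - 112, i.e. P* = 37 and Q* = 147.
The ceiling of 21 is below the equilibrium price 37, so it binds.
At P = 21: Qd = 406 - 7·21 = 259 and Qs = 7·21 - 112 = 35.
Quantity traded falls to 35. At Q = 35 the demand price is (406 - 35)/7 = 53 and the supply price is (112 + 35)/7 = 21.
Deadweight loss = ½ · (53 - 21) · (147 - 35) = ½ · 32 · 112 = 1792.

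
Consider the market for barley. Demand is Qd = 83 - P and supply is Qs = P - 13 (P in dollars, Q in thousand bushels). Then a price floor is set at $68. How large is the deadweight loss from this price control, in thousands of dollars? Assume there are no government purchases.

In a free market, 83 - P = P - 13 gives the equilibrium P* = 48, Q* = 35.
Since 68 > 48, the floor is binding.
At P = 68: Qd = 83 - 68 = 15 and Qs = 68 - 13 = 55.
Quantity traded falls to 15. At Q = 15 the demand price is 83 - 15 = 68 and the supply price is 13 + 15 = 28.
Deadweight loss = ½ · (68 - 28) · (35 - 15) = ½ · 40 · 20 = 400.

400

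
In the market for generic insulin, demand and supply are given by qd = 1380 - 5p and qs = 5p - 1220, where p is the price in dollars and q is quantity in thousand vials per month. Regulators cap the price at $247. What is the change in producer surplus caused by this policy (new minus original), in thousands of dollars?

-617.5

Equilibrium: 1380 - 5p = 5p - 1220, so 2600 = 10p and p* = 260, q* = 80.
Because the ceiling (247) lies below the market-clearing price, it is binding.
At p = 247: qd = 1380 - 5·247 = 145 and qs = 5·247 - 1220 = 15.
Producer surplus without the control is ½ · (260 - 244) · 80 = 640.
With the ceiling, producers sell 15 units at 247, so PS = ½ · (247 - 244) · 15 = 22.5.
Change in producer surplus = 22.5 - 640 = -617.5.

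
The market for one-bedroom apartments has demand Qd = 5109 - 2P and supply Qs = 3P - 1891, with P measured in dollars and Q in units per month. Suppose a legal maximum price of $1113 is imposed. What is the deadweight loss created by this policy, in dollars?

308883.75

In a free market, 5109 - 2P = 3P - 1891 gives the equilibrium P* = 1400, Q* = 2309.
The ceiling of 1113 is below the equilibrium price 1400, so it binds.
At P = 1113: Qd = 5109 - 2·1113 = 2883 and Qs = 3·1113 - 1891 = 1448.
Quantity traded falls to 1448. At Q = 1448 the demand price is (5109 - 1448)/2 = 1830.5 and the supply price is (1891 + 1448)/3 = 1113.
Deadweight loss = ½ · (1830.5 - 1113) · (2309 - 1448) = ½ · 717.5 · 861 = 308883.75.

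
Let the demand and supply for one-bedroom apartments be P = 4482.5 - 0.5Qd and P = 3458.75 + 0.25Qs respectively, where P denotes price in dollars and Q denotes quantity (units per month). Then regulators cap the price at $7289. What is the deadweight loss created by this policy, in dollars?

0

Rearranging demand gives Qd = 8965 - 2P; rearranging supply gives Qs = 4P - 13835. Setting quantity demanded equal to quantity supplied, 8965 - 2P = 4P - 13835, gives P* = 3800 and Q* = 1365.
Since 7289 is above P* = 3800, the ceiling does not bind and the free-market outcome prevails.
Since the control does not bind, no trades are prevented and deadweight loss is zero.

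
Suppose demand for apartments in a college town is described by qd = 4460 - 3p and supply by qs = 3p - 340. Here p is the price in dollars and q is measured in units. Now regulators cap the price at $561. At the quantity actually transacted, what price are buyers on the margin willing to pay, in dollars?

1039

Without the control the market clears where 4460 - 3p = 3p - 340, i.e. p* = 800 and q* = 2060.
The ceiling of 561 is below the equilibrium price 800, so it binds.
At p = 561: qd = 4460 - 3·561 = 2777 and qs = 3·561 - 340 = 1343.
Only 1343 units reach the market. On the demand curve, the marginal buyer's willingness to pay at q = 1343 is (4460 - 1343)/3 = 1039.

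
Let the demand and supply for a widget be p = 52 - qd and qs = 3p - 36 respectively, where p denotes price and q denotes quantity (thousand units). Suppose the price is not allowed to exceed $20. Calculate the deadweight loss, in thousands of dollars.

24

Rearranging demand gives qd = 52 - p. Without the control the market clears where 52 - p = 3p - 36, i.e. p* = 22 and q* = 30.
Since 20 < 22, the ceiling is binding.
At p = 20: qd = 52 - 20 = 32 and qs = 3·20 - 36 = 24.
Quantity traded falls to 24. At q = 24 the demand price is 52 - 24 = 28 and the supply price is (36 + 24)/3 = 20.
Deadweight loss = ½ · (28 - 20) · (30 - 24) = ½ · 8 · 6 = 24.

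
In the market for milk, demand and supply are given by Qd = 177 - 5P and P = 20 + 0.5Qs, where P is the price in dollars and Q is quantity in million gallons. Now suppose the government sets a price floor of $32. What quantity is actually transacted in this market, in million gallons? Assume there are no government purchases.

17

Rearranging supply gives Qs = 2P - 40. Equilibrium: 177 - 5P = 2P - 40, so 217 = 7P and P* = 31, Q* = 22.
The floor of 32 is above the equilibrium price 31, so it binds.
At P = 32: Qd = 177 - 5·32 = 17 and Qs = 2·32 - 40 = 24.
The quantity actually transacted is the short side, demand: 17.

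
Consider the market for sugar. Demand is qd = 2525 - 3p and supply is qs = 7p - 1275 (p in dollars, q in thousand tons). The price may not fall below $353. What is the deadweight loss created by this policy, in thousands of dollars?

0

Equilibrium: 2525 - 3p = 7p - 1275, so 3800 = 10p and p* = 380, q* = 1385.
Since 353 is below p* = 380, the floor does not bind and the free-market outcome prevails.
Since the control does not bind, no trades are prevented and deadweight loss is zero.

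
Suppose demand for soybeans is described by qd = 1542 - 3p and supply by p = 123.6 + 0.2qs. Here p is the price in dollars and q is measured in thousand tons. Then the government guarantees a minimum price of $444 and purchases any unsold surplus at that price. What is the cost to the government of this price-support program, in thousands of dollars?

Rearranging supply gives qs = 5p - 618. In a free market, 1542 - 3p = 5p - 618 gives the equilibrium p* = 270, q* = 732.
Since 444 > 270, the floor is binding.
At p = 444: qd = 1542 - 3·444 = 210 and qs = 5·444 - 618 = 1602.
Surplus = qs - qd = 1392.
Government expenditure = surplus × support price = 1392 × 444 = 618048.

618048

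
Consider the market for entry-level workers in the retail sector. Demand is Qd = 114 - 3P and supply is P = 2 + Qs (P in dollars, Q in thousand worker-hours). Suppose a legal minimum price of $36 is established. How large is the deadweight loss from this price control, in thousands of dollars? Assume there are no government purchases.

Rearranging supply gives Qs = P - 2. In a free market, 114 - 3P = P - 2 gives the equilibrium P* = 29, Q* = 27.
Because the floor (36) lies above the market-clearing price, it is binding.
At P = 36: Qd = 114 - 3·36 = 6 and Qs = 36 - 2 = 34.
Quantity traded falls to 6. At Q = 6 the demand price is (114 - 6)/3 = 36 and the supply price is 2 + 6 = 8.
Deadweight loss = ½ · (36 - 8) · (27 - 6) = ½ · 28 · 21 = 294.

294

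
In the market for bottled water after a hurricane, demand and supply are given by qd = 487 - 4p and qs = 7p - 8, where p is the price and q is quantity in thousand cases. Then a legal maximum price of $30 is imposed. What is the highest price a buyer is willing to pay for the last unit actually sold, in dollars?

71.25

Without the control the market clears where 487 - 4p = 7p - 8, i.e. p* = 45 and q* = 307.
The ceiling of 30 is below the equilibrium price 45, so it binds.
At p = 30: qd = 487 - 4·30 = 367 and qs = 7·30 - 8 = 202.
Only 202 units reach the market. On the demand curve, the marginal buyer's willingness to pay at q = 202 is (487 - 202)/4 = 71.25.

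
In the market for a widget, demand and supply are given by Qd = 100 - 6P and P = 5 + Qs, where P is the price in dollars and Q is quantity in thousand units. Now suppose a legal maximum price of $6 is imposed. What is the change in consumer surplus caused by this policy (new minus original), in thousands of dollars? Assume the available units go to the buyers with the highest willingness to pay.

2.25

Rearranging supply gives Qs = P - 5. Without the control the market clears where 100 - 6P = P - 5, i.e. P* = 15 and Q* = 10.
The ceiling of 6 is below the equilibrium price 15, so it binds.
At P = 6: Qd = 100 - 6·6 = 64 and Qs = 6 - 5 = 1.
Consumer surplus without the control is ½ · (50/3 - 15) · 10 = 25/3.
With the ceiling, 1 units are sold at 6 (assume they go to the highest-value buyers). The demand price at Q = 1 is 16.5, so CS = ½ · [(50/3 - 6) + (16.5 - 6)] · 1 = 127/12.
Change in consumer surplus = 127/12 - 25/3 = 2.25.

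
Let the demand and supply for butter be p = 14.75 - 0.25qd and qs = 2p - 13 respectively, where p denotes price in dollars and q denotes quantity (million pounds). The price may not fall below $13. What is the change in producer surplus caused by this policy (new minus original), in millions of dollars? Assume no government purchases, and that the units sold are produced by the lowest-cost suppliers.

Rearranging demand gives qd = 59 - 4p. Setting quantity demanded equal to quantity supplied, 59 - 4p = 2p - 13, gives p* = 12 and q* = 11.
The floor of 13 is above the equilibrium price 12, so it binds.
At p = 13: qd = 59 - 4·13 = 7 and qs = 2·13 - 13 = 13.
Producer surplus without the control is ½ · (12 - 6.5) · 11 = 30.25.
With the floor, 7 units are sold at 13. The supply price at q = 7 is 10, so PS = ½ · [(13 - 6.5) + (13 - 10)] · 7 = 33.25.
Change in producer surplus = 33.25 - 30.25 = 3.

3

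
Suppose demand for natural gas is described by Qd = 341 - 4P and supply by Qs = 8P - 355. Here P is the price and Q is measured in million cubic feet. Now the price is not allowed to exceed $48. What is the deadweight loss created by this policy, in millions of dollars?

1200

Equilibrium: 341 - 4P = 8P - 355, so 696 = 12P and P* = 58, Q* = 109.
The ceiling of 48 is below the equilibrium price 58, so it binds.
At P = 48: Qd = 341 - 4·48 = 149 and Qs = 8·48 - 355 = 29.
Quantity traded falls to 29. At Q = 29 the demand price is (341 - 29)/4 = 78 and the supply price is (355 + 29)/8 = 48.
Deadweight loss = ½ · (78 - 48) · (109 - 29) = ½ · 30 · 80 = 1200.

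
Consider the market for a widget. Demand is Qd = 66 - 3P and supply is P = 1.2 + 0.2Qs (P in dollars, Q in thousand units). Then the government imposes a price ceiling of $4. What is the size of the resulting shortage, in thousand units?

Rearranging supply gives Qs = 5P - 6. Equilibrium: 66 - 3P = 5P - 6, so 72 = 8P and P* = 9, Q* = 39.
Because the ceiling (4) lies below the market-clearing price, it is binding.
At P = 4: Qd = 66 - 3·4 = 54 and Qs = 5·4 - 6 = 14.
Shortage = Qd - Qs = 54 - 14 = 40.

40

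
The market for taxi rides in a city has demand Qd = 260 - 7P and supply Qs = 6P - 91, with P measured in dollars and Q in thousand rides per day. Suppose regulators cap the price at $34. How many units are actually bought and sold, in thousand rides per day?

71

Equilibrium: 260 - 7P = 6P - 91, so 351 = 13P and P* = 27, Q* = 71.
The ceiling of 34 is above the equilibrium price 27, so it is not binding; the market clears at P* = 27, Q* = 71.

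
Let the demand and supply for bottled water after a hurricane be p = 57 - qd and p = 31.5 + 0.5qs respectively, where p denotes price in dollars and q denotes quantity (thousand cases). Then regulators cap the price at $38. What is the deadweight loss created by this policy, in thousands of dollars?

Rearranging demand gives qd = 57 - p; rearranging supply gives qs = 2p - 63. Equilibrium: 57 - p = 2p - 63, so 120 = 3p and p* = 40, q* = 17.
Because the ceiling (38) lies below the market-clearing price, it is binding.
At p = 38: qd = 57 - 38 = 19 and qs = 2·38 - 63 = 13.
Quantity traded falls to 13. At q = 13 the demand price is 57 - 13 = 44 and the supply price is (63 + 13)/2 = 38.
Deadweight loss = ½ · (44 - 38) · (17 - 13) = ½ · 6 · 4 = 12.

12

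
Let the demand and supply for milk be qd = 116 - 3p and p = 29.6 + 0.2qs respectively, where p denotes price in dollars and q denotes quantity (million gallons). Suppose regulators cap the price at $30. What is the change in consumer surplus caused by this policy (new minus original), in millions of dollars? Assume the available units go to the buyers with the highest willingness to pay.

Rearranging supply gives qs = 5p - 148. Without the control the market clears where 116 - 3p = 5p - 148, i.e. p* = 33 and q* = 17.
Because the ceiling (30) lies below the market-clearing price, it is binding.
At p = 30: qd = 116 - 3·30 = 26 and qs = 5·30 - 148 = 2.
Consumer surplus without the control is ½ · (116/3 - 33) · 17 = 289/6.
With the ceiling, 2 units are sold at 30 (assume they go to the highest-value buyers). The demand price at q = 2 is 38, so CS = ½ · [(116/3 - 30) + (38 - 30)] · 2 = 50/3.
Change in consumer surplus = 50/3 - 289/6 = -31.5.

-31.5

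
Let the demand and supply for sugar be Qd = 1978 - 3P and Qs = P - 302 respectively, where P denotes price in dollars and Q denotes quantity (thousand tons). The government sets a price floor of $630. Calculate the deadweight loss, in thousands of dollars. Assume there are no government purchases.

Setting quantity demanded equal to quantity supplied, 1978 - 3P = P - 302, gives P* = 570 and Q* = 268.
Because the floor (630) lies above the market-clearing price, it is binding.
At P = 630: Qd = 1978 - 3·630 = 88 and Qs = 630 - 302 = 328.
Quantity traded falls to 88. At Q = 88 the demand price is (1978 - 88)/3 = 630 and the supply price is 302 + 88 = 390.
Deadweight loss = ½ · (630 - 390) · (268 - 88) = ½ · 240 · 180 = 21600.

21600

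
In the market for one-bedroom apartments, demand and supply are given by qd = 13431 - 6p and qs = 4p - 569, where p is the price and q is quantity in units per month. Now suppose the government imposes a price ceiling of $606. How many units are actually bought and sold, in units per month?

1855

In a free market, 13431 - 6p = 4p - 569 gives the equilibrium p* = 1400, q* = 5031.
Because the ceiling (606) lies below the market-clearing price, it is binding.
At p = 606: qd = 13431 - 6·606 = 9795 and qs = 4·606 - 569 = 1855.
The quantity actually transacted is the short side, supply: 1855.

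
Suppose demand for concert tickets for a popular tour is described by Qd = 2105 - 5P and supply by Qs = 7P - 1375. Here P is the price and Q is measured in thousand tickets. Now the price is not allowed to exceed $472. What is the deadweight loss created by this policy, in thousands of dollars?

Setting quantity demanded equal to quantity supplied, 2105 - 5P = 7P - 1375, gives P* = 290 and Q* = 655.
The ceiling of 472 is above the equilibrium price 290, so it is not binding; the market clears at P* = 290, Q* = 655.
Since the control does not bind, no trades are prevented and deadweight loss is zero.

0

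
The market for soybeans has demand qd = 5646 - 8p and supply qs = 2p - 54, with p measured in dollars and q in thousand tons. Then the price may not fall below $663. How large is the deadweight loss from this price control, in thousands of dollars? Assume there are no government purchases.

In a free market, 5646 - 8p = 2p - 54 gives the equilibrium p* = 570, q* = 1086.
Because the floor (663) lies above the market-clearing price, it is binding.
At p = 663: qd = 5646 - 8·663 = 342 and qs = 2·663 - 54 = 1272.
Quantity traded falls to 342. At q = 342 the demand price is (5646 - 342)/8 = 663 and the supply price is (54 + 342)/2 = 198.
Deadweight loss = ½ · (663 - 198) · (1086 - 342) = ½ · 465 · 744 = 172980.

172980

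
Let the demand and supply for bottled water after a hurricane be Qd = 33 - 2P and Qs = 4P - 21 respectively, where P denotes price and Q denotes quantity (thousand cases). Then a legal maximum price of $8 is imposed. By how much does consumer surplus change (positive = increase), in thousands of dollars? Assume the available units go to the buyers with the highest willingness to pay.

7

Without the control the market clears where 33 - 2P = 4P - 21, i.e. P* = 9 and Q* = 15.
Since 8 < 9, the ceiling is binding.
At P = 8: Qd = 33 - 2·8 = 17 and Qs = 4·8 - 21 = 11.
Consumer surplus without the control is ½ · (16.5 - 9) · 15 = 56.25.
With the ceiling, 11 units are sold at 8 (assume they go to the highest-value buyers). The demand price at Q = 11 is 11, so CS = ½ · [(16.5 - 8) + (11 - 8)] · 11 = 63.25.
Change in consumer surplus = 63.25 - 56.25 = 7.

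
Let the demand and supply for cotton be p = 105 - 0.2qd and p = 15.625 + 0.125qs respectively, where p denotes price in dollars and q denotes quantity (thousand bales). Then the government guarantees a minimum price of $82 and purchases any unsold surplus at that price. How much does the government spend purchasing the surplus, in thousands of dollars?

34112

Rearranging demand gives qd = 525 - 5p; rearranging supply gives qs = 8p - 125. Setting quantity demanded equal to quantity supplied, 525 - 5p = 8p - 125, gives p* = 50 and q* = 275.
Since 82 > 50, the floor is binding.
At p = 82: qd = 525 - 5·82 = 115 and qs = 8·82 - 125 = 531.
Surplus = qs - qd = 416.
Government expenditure = surplus × support price = 416 × 82 = 34112.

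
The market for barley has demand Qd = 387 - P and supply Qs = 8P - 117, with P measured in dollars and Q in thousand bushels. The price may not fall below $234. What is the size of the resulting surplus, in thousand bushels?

1602

In a free market, 387 - P = 8P - 117 gives the equilibrium P* = 56, Q* = 331.
Because the floor (234) lies above the market-clearing price, it is binding.
At P = 234: Qd = 387 - 234 = 153 and Qs = 8·234 - 117 = 1755.
Surplus = Qs - Qd = 1755 - 153 = 1602.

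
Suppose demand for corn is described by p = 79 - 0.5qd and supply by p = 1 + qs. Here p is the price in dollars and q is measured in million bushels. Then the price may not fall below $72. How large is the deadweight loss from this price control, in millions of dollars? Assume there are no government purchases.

1083

Rearranging demand gives qd = 158 - 2p; rearranging supply gives qs = p - 1. Equilibrium: 158 - 2p = p - 1, so 159 = 3p and p* = 53, q* = 52.
Since 72 > 53, the floor is binding.
At p = 72: qd = 158 - 2·72 = 14 and qs = 72 - 1 = 71.
Quantity traded falls to 14. At q = 14 the demand price is (158 - 14)/2 = 72 and the supply price is 1 + 14 = 15.
Deadweight loss = ½ · (72 - 15) · (52 - 14) = ½ · 57 · 38 = 1083.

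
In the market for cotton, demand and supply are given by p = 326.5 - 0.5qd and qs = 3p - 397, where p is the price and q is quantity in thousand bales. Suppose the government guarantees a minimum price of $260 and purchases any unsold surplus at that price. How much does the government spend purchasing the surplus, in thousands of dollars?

65000

Rearranging demand gives qd = 653 - 2p. Without the control the market clears where 653 - 2p = 3p - 397, i.e. p* = 210 and q* = 233.
The floor of 260 is above the equilibrium price 210, so it binds.
At p = 260: qd = 653 - 2·260 = 133 and qs = 3·260 - 397 = 383.
Surplus = qs - qd = 250.
Government expenditure = surplus × support price = 250 × 260 = 65000.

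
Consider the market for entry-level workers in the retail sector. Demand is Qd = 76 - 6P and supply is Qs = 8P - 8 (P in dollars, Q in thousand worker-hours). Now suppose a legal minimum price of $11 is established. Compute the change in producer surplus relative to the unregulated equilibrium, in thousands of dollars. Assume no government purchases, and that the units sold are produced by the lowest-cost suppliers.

Without the control the market clears where 76 - 6P = 8P - 8, i.e. P* = 6 and Q* = 40.
The floor of 11 is above the equilibrium price 6, so it binds.
At P = 11: Qd = 76 - 6·11 = 10 and Qs = 8·11 - 8 = 80.
Producer surplus without the control is ½ · (6 - 1) · 40 = 100.
With the floor, 10 units are sold at 11. The supply price at Q = 10 is 2.25, so PS = ½ · [(11 - 1) + (11 - 2.25)] · 10 = 93.75.
Change in producer surplus = 93.75 - 100 = -6.25.

-6.25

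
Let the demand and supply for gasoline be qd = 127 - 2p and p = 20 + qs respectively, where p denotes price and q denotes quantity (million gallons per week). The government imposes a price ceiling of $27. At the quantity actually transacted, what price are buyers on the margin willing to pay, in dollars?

60

Rearranging supply gives qs = p - 20. Without the control the market clears where 127 - 2p = p - 20, i.e. p* = 49 and q* = 29.
Since 27 < 49, the ceiling is binding.
At p = 27: qd = 127 - 2·27 = 73 and qs = 27 - 20 = 7.
Only 7 units reach the market. On the demand curve, the marginal buyer's willingness to pay at q = 7 is (127 - 7)/2 = 60.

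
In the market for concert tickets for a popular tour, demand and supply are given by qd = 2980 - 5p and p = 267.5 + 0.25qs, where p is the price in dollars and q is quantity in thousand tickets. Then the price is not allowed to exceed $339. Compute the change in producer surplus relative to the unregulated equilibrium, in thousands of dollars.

Rearranging supply gives qs = 4p - 1070. In a free market, 2980 - 5p = 4p - 1070 gives the equilibrium p* = 450, q* = 730.
Since 339 < 450, the ceiling is binding.
At p = 339: qd = 2980 - 5·339 = 1285 and qs = 4·339 - 1070 = 286.
Producer surplus without the control is ½ · (450 - 267.5) · 730 = 66612.5.
With the ceiling, producers sell 286 units at 339, so PS = ½ · (339 - 267.5) · 286 = 10224.5.
Change in producer surplus = 10224.5 - 66612.5 = -56388.

-56388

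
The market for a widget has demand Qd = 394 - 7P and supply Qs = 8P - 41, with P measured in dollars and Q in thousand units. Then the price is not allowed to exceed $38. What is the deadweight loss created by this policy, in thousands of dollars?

Without the control the market clears where 394 - 7P = 8P - 41, i.e. P* = 29 and Q* = 191.
Since 38 is above P* = 29, the ceiling does not bind and the free-market outcome prevails.
Since the control does not bind, no trades are prevented and deadweight loss is zero.

0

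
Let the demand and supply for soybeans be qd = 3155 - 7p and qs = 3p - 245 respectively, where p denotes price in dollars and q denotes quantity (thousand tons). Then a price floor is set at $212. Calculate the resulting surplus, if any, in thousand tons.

Without the control the market clears where 3155 - 7p = 3p - 245, i.e. p* = 340 and q* = 775.
The floor of 212 is below the equilibrium price 340, so it is not binding; the market clears at p* = 340, q* = 775.
Since the control does not bind, there is no surplus.

0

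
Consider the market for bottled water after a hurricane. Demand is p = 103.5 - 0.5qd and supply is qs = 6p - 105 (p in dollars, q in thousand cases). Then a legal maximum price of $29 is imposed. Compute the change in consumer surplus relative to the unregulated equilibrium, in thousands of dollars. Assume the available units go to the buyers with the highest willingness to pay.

Rearranging demand gives qd = 207 - 2p. Setting quantity demanded equal to quantity supplied, 207 - 2p = 6p - 105, gives p* = 39 and q* = 129.
Since 29 < 39, the ceiling is binding.
At p = 29: qd = 207 - 2·29 = 149 and qs = 6·29 - 105 = 69.
Consumer surplus without the control is ½ · (103.5 - 39) · 129 = 4160.25.
With the ceiling, 69 units are sold at 29 (assume they go to the highest-value buyers). The demand price at q = 69 is 69, so CS = ½ · [(103.5 - 29) + (69 - 29)] · 69 = 3950.25.
Change in consumer surplus = 3950.25 - 4160.25 = -210.

-210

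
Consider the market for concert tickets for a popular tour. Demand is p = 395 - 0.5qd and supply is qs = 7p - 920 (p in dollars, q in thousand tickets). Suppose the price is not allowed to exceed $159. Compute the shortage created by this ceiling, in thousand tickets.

Rearranging demand gives qd = 790 - 2p. Without the control the market clears where 790 - 2p = 7p - 920, i.e. p* = 190 and q* = 410.
The ceiling of 159 is below the equilibrium price 190, so it binds.
At p = 159: qd = 790 - 2·159 = 472 and qs = 7·159 - 920 = 193.
Shortage = qd - qs = 472 - 193 = 279.

279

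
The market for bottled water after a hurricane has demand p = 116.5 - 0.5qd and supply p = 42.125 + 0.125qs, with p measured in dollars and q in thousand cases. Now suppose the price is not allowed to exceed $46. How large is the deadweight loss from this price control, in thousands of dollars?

2420

Rearranging demand gives qd = 233 - 2p; rearranging supply gives qs = 8p - 337. Setting quantity demanded equal to quantity supplied, 233 - 2p = 8p - 337, gives p* = 57 and q* = 119.
The ceiling of 46 is below the equilibrium price 57, so it binds.
At p = 46: qd = 233 - 2·46 = 141 and qs = 8·46 - 337 = 31.
Quantity traded falls to 31. At q = 31 the demand price is (233 - 31)/2 = 101 and the supply price is (337 + 31)/8 = 46.
Deadweight loss = ½ · (101 - 46) · (119 - 31) = ½ · 55 · 88 = 2420.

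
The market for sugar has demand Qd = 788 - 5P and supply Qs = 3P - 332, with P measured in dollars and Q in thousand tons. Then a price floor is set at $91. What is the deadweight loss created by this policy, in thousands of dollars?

0

In a free market, 788 - 5P = 3P - 332 gives the equilibrium P* = 140, Q* = 88.
The floor of 91 is below the equilibrium price 140, so it is not binding; the market clears at P* = 140, Q* = 88.
Since the control does not bind, no trades are prevented and deadweight loss is zero.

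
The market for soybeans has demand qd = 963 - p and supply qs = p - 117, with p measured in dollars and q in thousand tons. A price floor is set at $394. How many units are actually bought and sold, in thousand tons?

423

Equilibrium: 963 - p = p - 117, so 1080 = 2p and p* = 540, q* = 423.
The floor of 394 is below the equilibrium price 540, so it is not binding; the market clears at p* = 540, q* = 423.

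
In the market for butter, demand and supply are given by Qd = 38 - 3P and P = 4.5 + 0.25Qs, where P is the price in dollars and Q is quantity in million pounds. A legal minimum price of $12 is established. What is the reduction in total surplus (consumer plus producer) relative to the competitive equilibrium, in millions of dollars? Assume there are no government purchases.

Rearranging supply gives Qs = 4P - 18. In a free market, 38 - 3P = 4P - 18 gives the equilibrium P* = 8, Q* = 14.
Because the floor (12) lies above the market-clearing price, it is binding.
At P = 12: Qd = 38 - 3·12 = 2 and Qs = 4·12 - 18 = 30.
Quantity traded falls to 2. At Q = 2 the demand price is (38 - 2)/3 = 12 and the supply price is (18 + 2)/4 = 5.
Deadweight loss = ½ · (12 - 5) · (14 - 2) = ½ · 7 · 12 = 42.

42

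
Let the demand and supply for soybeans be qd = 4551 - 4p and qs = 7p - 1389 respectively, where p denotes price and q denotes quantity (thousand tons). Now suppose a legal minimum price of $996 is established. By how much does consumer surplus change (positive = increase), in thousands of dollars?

Setting quantity demanded equal to quantity supplied, 4551 - 4p = 7p - 1389, gives p* = 540 and q* = 2391.
The floor of 996 is above the equilibrium price 540, so it binds.
At p = 996: qd = 4551 - 4·996 = 567 and qs = 7·996 - 1389 = 5583.
Consumer surplus without the control is ½ · (1137.75 - 540) · 2391 = 714610.125.
With the floor, consumers buy 567 units at 996, so CS = ½ · (1137.75 - 996) · 567 = 40186.125.
Change in consumer surplus = 40186.125 - 714610.125 = -674424.

-674424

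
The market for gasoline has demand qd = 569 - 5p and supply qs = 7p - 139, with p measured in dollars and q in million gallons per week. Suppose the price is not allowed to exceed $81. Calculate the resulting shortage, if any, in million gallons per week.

In a free market, 569 - 5p = 7p - 139 gives the equilibrium p* = 59, q* = 274.
The ceiling of 81 is above the equilibrium price 59, so it is not binding; the market clears at p* = 59, q* = 274.
Since the control does not bind, there is no shortage.

0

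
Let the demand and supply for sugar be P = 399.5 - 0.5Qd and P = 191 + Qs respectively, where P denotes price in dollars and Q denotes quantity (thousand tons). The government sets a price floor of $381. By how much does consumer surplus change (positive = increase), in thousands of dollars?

-4488

Rearranging demand gives Qd = 799 - 2P; rearranging supply gives Qs = P - 191. Setting quantity demanded equal to quantity supplied, 799 - 2P = P - 191, gives P* = 330 and Q* = 139.
Since 381 > 330, the floor is binding.
At P = 381: Qd = 799 - 2·381 = 37 and Qs = 381 - 191 = 190.
Consumer surplus without the control is ½ · (399.5 - 330) · 139 = 4830.25.
With the floor, consumers buy 37 units at 381, so CS = ½ · (399.5 - 381) · 37 = 342.25.
Change in consumer surplus = 342.25 - 4830.25 = -4488.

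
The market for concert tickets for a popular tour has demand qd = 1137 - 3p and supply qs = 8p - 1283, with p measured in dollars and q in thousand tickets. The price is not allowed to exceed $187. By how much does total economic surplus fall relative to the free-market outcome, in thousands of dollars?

Without the control the market clears where 1137 - 3p = 8p - 1283, i.e. p* = 220 and q* = 477.
Since 187 < 220, the ceiling is binding.
At p = 187: qd = 1137 - 3·187 = 576 and qs = 8·187 - 1283 = 213.
Quantity traded falls to 213. At q = 213 the demand price is (1137 - 213)/3 = 308 and the supply price is (1283 + 213)/8 = 187.
Deadweight loss = ½ · (308 - 187) · (477 - 213) = ½ · 121 · 264 = 15972.

15972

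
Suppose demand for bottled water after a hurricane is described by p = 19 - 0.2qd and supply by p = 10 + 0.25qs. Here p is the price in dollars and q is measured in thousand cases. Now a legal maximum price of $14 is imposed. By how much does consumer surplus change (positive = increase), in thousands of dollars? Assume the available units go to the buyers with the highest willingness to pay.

Rearranging demand gives qd = 95 - 5p; rearranging supply gives qs = 4p - 40. In a free market, 95 - 5p = 4p - 40 gives the equilibrium p* = 15, q* = 20.
Since 14 < 15, the ceiling is binding.
At p = 14: qd = 95 - 5·14 = 25 and qs = 4·14 - 40 = 16.
Consumer surplus without the control is ½ · (19 - 15) · 20 = 40.
With the ceiling, 16 units are sold at 14 (assume they go to the highest-value buyers). The demand price at q = 16 is 15.8, so CS = ½ · [(19 - 14) + (15.8 - 14)] · 16 = 54.4.
Change in consumer surplus = 54.4 - 40 = 14.4.

14.4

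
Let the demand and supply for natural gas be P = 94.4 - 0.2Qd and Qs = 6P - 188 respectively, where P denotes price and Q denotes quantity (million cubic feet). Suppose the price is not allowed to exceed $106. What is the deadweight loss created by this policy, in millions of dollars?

0

Rearranging demand gives Qd = 472 - 5P. In a free market, 472 - 5P = 6P - 188 gives the equilibrium P* = 60, Q* = 172.
Since 106 is above P* = 60, the ceiling does not bind and the free-market outcome prevails.
Since the control does not bind, no trades are prevented and deadweight loss is zero.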